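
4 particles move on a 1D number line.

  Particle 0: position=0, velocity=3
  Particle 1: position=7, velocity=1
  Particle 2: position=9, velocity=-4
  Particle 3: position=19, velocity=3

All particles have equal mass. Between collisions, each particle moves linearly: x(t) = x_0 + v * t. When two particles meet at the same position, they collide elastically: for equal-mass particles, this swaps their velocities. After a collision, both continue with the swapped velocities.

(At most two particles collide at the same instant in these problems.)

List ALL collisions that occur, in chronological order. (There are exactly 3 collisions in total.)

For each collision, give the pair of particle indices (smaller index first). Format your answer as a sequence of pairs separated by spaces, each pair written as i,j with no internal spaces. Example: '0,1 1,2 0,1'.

Answer: 1,2 0,1 1,2

Derivation:
Collision at t=2/5: particles 1 and 2 swap velocities; positions: p0=6/5 p1=37/5 p2=37/5 p3=101/5; velocities now: v0=3 v1=-4 v2=1 v3=3
Collision at t=9/7: particles 0 and 1 swap velocities; positions: p0=27/7 p1=27/7 p2=58/7 p3=160/7; velocities now: v0=-4 v1=3 v2=1 v3=3
Collision at t=7/2: particles 1 and 2 swap velocities; positions: p0=-5 p1=21/2 p2=21/2 p3=59/2; velocities now: v0=-4 v1=1 v2=3 v3=3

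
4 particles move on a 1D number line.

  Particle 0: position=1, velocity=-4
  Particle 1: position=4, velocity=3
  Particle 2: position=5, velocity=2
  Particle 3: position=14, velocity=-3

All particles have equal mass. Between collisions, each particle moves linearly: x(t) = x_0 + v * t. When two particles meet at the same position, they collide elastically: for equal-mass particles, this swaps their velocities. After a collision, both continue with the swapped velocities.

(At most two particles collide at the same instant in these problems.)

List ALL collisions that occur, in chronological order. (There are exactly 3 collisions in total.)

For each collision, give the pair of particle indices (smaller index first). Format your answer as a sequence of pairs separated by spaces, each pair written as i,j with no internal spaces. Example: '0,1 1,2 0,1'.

Collision at t=1: particles 1 and 2 swap velocities; positions: p0=-3 p1=7 p2=7 p3=11; velocities now: v0=-4 v1=2 v2=3 v3=-3
Collision at t=5/3: particles 2 and 3 swap velocities; positions: p0=-17/3 p1=25/3 p2=9 p3=9; velocities now: v0=-4 v1=2 v2=-3 v3=3
Collision at t=9/5: particles 1 and 2 swap velocities; positions: p0=-31/5 p1=43/5 p2=43/5 p3=47/5; velocities now: v0=-4 v1=-3 v2=2 v3=3

Answer: 1,2 2,3 1,2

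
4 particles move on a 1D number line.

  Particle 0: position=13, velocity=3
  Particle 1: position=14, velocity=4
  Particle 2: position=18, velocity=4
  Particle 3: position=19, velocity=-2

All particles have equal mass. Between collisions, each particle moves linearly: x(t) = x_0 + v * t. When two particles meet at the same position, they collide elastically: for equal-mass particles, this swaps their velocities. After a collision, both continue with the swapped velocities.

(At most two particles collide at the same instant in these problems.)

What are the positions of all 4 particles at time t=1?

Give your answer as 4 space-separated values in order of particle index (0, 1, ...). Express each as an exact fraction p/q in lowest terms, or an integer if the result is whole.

Answer: 16 17 18 22

Derivation:
Collision at t=1/6: particles 2 and 3 swap velocities; positions: p0=27/2 p1=44/3 p2=56/3 p3=56/3; velocities now: v0=3 v1=4 v2=-2 v3=4
Collision at t=5/6: particles 1 and 2 swap velocities; positions: p0=31/2 p1=52/3 p2=52/3 p3=64/3; velocities now: v0=3 v1=-2 v2=4 v3=4
Advance to t=1 (no further collisions before then); velocities: v0=3 v1=-2 v2=4 v3=4; positions = 16 17 18 22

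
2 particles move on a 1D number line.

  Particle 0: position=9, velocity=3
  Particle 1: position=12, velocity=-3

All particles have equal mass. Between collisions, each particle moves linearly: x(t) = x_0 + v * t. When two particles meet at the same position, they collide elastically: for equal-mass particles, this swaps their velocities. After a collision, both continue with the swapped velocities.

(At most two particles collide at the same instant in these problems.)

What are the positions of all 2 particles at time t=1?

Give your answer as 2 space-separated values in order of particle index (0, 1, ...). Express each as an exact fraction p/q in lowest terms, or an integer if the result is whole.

Answer: 9 12

Derivation:
Collision at t=1/2: particles 0 and 1 swap velocities; positions: p0=21/2 p1=21/2; velocities now: v0=-3 v1=3
Advance to t=1 (no further collisions before then); velocities: v0=-3 v1=3; positions = 9 12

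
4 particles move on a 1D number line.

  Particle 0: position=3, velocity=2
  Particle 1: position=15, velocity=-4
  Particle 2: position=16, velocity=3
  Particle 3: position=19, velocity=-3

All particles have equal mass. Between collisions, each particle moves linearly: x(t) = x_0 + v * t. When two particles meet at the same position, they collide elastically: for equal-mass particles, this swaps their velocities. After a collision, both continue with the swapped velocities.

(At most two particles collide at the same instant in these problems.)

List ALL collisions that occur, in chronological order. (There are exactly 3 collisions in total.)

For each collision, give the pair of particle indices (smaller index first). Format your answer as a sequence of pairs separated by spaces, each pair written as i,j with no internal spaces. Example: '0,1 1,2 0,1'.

Collision at t=1/2: particles 2 and 3 swap velocities; positions: p0=4 p1=13 p2=35/2 p3=35/2; velocities now: v0=2 v1=-4 v2=-3 v3=3
Collision at t=2: particles 0 and 1 swap velocities; positions: p0=7 p1=7 p2=13 p3=22; velocities now: v0=-4 v1=2 v2=-3 v3=3
Collision at t=16/5: particles 1 and 2 swap velocities; positions: p0=11/5 p1=47/5 p2=47/5 p3=128/5; velocities now: v0=-4 v1=-3 v2=2 v3=3

Answer: 2,3 0,1 1,2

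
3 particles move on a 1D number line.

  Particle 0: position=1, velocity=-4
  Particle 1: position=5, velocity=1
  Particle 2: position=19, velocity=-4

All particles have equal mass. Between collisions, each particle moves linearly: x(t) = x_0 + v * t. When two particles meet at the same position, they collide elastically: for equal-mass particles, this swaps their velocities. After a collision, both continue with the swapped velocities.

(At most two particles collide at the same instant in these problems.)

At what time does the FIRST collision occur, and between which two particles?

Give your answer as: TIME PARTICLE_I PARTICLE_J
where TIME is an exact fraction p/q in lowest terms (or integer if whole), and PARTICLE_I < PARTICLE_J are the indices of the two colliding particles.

Pair (0,1): pos 1,5 vel -4,1 -> not approaching (rel speed -5 <= 0)
Pair (1,2): pos 5,19 vel 1,-4 -> gap=14, closing at 5/unit, collide at t=14/5
Earliest collision: t=14/5 between 1 and 2

Answer: 14/5 1 2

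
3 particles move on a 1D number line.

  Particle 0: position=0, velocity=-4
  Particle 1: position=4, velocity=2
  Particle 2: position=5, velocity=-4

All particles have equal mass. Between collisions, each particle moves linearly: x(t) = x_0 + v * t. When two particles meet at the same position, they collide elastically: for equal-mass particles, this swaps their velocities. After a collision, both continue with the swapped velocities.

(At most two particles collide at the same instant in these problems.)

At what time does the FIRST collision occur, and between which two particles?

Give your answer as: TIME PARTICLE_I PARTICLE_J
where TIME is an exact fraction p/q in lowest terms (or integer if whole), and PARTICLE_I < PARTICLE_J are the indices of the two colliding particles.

Answer: 1/6 1 2

Derivation:
Pair (0,1): pos 0,4 vel -4,2 -> not approaching (rel speed -6 <= 0)
Pair (1,2): pos 4,5 vel 2,-4 -> gap=1, closing at 6/unit, collide at t=1/6
Earliest collision: t=1/6 between 1 and 2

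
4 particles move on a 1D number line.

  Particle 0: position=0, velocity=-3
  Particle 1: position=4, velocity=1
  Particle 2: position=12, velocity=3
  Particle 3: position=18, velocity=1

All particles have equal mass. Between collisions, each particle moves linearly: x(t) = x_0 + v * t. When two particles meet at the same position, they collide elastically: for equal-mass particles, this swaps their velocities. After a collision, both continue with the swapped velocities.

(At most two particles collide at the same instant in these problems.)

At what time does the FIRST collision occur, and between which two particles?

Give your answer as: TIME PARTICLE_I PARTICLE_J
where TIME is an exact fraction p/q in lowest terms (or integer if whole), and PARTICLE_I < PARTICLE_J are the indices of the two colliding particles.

Answer: 3 2 3

Derivation:
Pair (0,1): pos 0,4 vel -3,1 -> not approaching (rel speed -4 <= 0)
Pair (1,2): pos 4,12 vel 1,3 -> not approaching (rel speed -2 <= 0)
Pair (2,3): pos 12,18 vel 3,1 -> gap=6, closing at 2/unit, collide at t=3
Earliest collision: t=3 between 2 and 3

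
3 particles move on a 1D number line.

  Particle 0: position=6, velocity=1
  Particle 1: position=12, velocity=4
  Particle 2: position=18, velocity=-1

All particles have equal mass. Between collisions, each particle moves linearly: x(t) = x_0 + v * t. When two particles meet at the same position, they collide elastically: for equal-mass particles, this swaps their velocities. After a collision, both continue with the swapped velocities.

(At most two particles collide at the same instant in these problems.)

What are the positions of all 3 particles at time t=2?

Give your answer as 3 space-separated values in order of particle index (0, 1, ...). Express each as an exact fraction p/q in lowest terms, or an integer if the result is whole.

Answer: 8 16 20

Derivation:
Collision at t=6/5: particles 1 and 2 swap velocities; positions: p0=36/5 p1=84/5 p2=84/5; velocities now: v0=1 v1=-1 v2=4
Advance to t=2 (no further collisions before then); velocities: v0=1 v1=-1 v2=4; positions = 8 16 20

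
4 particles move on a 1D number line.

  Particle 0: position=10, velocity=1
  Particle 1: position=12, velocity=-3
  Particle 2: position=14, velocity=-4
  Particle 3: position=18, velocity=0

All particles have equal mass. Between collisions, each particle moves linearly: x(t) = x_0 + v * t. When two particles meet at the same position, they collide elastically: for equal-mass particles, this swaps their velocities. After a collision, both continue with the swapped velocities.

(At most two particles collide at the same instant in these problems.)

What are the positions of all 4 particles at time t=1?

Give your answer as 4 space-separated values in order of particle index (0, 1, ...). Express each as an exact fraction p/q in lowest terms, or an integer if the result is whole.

Collision at t=1/2: particles 0 and 1 swap velocities; positions: p0=21/2 p1=21/2 p2=12 p3=18; velocities now: v0=-3 v1=1 v2=-4 v3=0
Collision at t=4/5: particles 1 and 2 swap velocities; positions: p0=48/5 p1=54/5 p2=54/5 p3=18; velocities now: v0=-3 v1=-4 v2=1 v3=0
Advance to t=1 (no further collisions before then); velocities: v0=-3 v1=-4 v2=1 v3=0; positions = 9 10 11 18

Answer: 9 10 11 18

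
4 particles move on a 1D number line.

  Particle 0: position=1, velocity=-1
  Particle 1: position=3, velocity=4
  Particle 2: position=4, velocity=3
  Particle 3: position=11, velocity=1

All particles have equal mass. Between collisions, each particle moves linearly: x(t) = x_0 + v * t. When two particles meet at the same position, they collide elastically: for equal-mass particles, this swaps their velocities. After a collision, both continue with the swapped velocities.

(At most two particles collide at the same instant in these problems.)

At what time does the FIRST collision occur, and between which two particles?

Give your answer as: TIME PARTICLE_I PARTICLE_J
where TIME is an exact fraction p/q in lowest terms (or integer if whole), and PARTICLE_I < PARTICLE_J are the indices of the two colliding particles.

Answer: 1 1 2

Derivation:
Pair (0,1): pos 1,3 vel -1,4 -> not approaching (rel speed -5 <= 0)
Pair (1,2): pos 3,4 vel 4,3 -> gap=1, closing at 1/unit, collide at t=1
Pair (2,3): pos 4,11 vel 3,1 -> gap=7, closing at 2/unit, collide at t=7/2
Earliest collision: t=1 between 1 and 2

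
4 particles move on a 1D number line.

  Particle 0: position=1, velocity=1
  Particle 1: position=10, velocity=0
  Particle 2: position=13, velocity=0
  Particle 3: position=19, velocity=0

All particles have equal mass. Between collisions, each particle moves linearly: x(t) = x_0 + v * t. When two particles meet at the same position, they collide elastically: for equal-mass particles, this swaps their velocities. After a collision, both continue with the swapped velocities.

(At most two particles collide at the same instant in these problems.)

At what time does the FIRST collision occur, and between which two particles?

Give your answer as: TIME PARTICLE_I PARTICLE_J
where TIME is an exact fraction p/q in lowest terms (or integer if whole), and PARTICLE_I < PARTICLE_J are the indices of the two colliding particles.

Pair (0,1): pos 1,10 vel 1,0 -> gap=9, closing at 1/unit, collide at t=9
Pair (1,2): pos 10,13 vel 0,0 -> not approaching (rel speed 0 <= 0)
Pair (2,3): pos 13,19 vel 0,0 -> not approaching (rel speed 0 <= 0)
Earliest collision: t=9 between 0 and 1

Answer: 9 0 1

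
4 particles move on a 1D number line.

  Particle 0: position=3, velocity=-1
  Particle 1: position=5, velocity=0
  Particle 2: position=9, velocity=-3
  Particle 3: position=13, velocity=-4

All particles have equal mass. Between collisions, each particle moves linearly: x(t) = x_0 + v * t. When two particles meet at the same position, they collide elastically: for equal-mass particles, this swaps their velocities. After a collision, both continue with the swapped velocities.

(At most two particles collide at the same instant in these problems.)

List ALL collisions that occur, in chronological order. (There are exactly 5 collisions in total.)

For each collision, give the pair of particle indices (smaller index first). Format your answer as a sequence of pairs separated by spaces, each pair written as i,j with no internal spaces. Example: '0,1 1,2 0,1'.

Collision at t=4/3: particles 1 and 2 swap velocities; positions: p0=5/3 p1=5 p2=5 p3=23/3; velocities now: v0=-1 v1=-3 v2=0 v3=-4
Collision at t=2: particles 2 and 3 swap velocities; positions: p0=1 p1=3 p2=5 p3=5; velocities now: v0=-1 v1=-3 v2=-4 v3=0
Collision at t=3: particles 0 and 1 swap velocities; positions: p0=0 p1=0 p2=1 p3=5; velocities now: v0=-3 v1=-1 v2=-4 v3=0
Collision at t=10/3: particles 1 and 2 swap velocities; positions: p0=-1 p1=-1/3 p2=-1/3 p3=5; velocities now: v0=-3 v1=-4 v2=-1 v3=0
Collision at t=4: particles 0 and 1 swap velocities; positions: p0=-3 p1=-3 p2=-1 p3=5; velocities now: v0=-4 v1=-3 v2=-1 v3=0

Answer: 1,2 2,3 0,1 1,2 0,1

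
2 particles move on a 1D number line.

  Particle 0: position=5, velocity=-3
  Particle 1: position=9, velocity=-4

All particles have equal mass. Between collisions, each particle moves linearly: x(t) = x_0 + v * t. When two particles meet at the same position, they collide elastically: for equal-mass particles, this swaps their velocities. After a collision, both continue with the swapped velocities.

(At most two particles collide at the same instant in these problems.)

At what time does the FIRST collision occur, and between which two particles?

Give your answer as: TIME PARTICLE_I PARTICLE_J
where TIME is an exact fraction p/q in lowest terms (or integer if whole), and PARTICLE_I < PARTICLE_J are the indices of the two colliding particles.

Answer: 4 0 1

Derivation:
Pair (0,1): pos 5,9 vel -3,-4 -> gap=4, closing at 1/unit, collide at t=4
Earliest collision: t=4 between 0 and 1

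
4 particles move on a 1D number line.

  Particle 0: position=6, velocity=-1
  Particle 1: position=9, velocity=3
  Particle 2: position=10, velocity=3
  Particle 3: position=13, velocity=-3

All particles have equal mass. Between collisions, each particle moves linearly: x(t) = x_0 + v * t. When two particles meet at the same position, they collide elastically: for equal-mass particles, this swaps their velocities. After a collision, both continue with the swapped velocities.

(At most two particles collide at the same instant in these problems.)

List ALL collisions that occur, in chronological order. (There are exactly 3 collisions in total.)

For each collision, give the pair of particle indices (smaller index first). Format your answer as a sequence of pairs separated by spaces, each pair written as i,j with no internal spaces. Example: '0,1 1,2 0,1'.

Answer: 2,3 1,2 0,1

Derivation:
Collision at t=1/2: particles 2 and 3 swap velocities; positions: p0=11/2 p1=21/2 p2=23/2 p3=23/2; velocities now: v0=-1 v1=3 v2=-3 v3=3
Collision at t=2/3: particles 1 and 2 swap velocities; positions: p0=16/3 p1=11 p2=11 p3=12; velocities now: v0=-1 v1=-3 v2=3 v3=3
Collision at t=7/2: particles 0 and 1 swap velocities; positions: p0=5/2 p1=5/2 p2=39/2 p3=41/2; velocities now: v0=-3 v1=-1 v2=3 v3=3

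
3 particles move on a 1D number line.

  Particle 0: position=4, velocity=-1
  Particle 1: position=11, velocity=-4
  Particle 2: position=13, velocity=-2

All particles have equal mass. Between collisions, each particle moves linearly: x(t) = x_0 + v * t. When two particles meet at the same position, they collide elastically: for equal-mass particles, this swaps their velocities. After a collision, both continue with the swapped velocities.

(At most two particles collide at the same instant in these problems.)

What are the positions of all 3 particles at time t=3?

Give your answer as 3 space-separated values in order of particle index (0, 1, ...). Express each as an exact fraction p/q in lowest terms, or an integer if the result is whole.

Collision at t=7/3: particles 0 and 1 swap velocities; positions: p0=5/3 p1=5/3 p2=25/3; velocities now: v0=-4 v1=-1 v2=-2
Advance to t=3 (no further collisions before then); velocities: v0=-4 v1=-1 v2=-2; positions = -1 1 7

Answer: -1 1 7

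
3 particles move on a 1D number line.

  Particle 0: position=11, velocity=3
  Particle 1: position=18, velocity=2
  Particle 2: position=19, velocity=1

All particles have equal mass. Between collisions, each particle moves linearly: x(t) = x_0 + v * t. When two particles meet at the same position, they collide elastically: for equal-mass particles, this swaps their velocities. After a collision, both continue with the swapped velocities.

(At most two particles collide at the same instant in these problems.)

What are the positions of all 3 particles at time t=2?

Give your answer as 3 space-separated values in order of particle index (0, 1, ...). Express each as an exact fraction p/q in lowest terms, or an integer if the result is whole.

Collision at t=1: particles 1 and 2 swap velocities; positions: p0=14 p1=20 p2=20; velocities now: v0=3 v1=1 v2=2
Advance to t=2 (no further collisions before then); velocities: v0=3 v1=1 v2=2; positions = 17 21 22

Answer: 17 21 22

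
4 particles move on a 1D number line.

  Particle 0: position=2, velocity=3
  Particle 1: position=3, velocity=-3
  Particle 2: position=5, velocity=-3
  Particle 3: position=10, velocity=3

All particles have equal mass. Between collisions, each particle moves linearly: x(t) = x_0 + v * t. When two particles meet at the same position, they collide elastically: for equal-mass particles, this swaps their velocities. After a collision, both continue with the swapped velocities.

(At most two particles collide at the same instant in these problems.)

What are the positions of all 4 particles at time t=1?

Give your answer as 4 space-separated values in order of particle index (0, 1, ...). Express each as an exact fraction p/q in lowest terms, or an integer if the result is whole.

Collision at t=1/6: particles 0 and 1 swap velocities; positions: p0=5/2 p1=5/2 p2=9/2 p3=21/2; velocities now: v0=-3 v1=3 v2=-3 v3=3
Collision at t=1/2: particles 1 and 2 swap velocities; positions: p0=3/2 p1=7/2 p2=7/2 p3=23/2; velocities now: v0=-3 v1=-3 v2=3 v3=3
Advance to t=1 (no further collisions before then); velocities: v0=-3 v1=-3 v2=3 v3=3; positions = 0 2 5 13

Answer: 0 2 5 13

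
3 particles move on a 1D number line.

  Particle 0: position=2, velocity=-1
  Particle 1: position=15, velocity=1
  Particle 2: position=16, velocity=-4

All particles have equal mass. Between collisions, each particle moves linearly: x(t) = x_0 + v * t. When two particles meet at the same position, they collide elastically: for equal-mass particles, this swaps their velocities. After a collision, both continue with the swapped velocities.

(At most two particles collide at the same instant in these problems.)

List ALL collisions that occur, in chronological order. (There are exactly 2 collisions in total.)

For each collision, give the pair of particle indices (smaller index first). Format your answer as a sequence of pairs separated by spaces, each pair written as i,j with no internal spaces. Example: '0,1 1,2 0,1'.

Answer: 1,2 0,1

Derivation:
Collision at t=1/5: particles 1 and 2 swap velocities; positions: p0=9/5 p1=76/5 p2=76/5; velocities now: v0=-1 v1=-4 v2=1
Collision at t=14/3: particles 0 and 1 swap velocities; positions: p0=-8/3 p1=-8/3 p2=59/3; velocities now: v0=-4 v1=-1 v2=1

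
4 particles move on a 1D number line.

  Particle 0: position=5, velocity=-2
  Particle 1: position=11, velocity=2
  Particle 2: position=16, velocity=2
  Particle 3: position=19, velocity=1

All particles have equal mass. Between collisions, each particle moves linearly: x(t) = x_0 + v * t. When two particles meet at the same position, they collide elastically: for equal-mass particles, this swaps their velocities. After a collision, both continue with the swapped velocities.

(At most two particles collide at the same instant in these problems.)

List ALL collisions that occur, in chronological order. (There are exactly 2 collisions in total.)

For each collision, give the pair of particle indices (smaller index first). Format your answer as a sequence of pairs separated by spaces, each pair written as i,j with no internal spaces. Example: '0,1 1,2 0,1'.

Answer: 2,3 1,2

Derivation:
Collision at t=3: particles 2 and 3 swap velocities; positions: p0=-1 p1=17 p2=22 p3=22; velocities now: v0=-2 v1=2 v2=1 v3=2
Collision at t=8: particles 1 and 2 swap velocities; positions: p0=-11 p1=27 p2=27 p3=32; velocities now: v0=-2 v1=1 v2=2 v3=2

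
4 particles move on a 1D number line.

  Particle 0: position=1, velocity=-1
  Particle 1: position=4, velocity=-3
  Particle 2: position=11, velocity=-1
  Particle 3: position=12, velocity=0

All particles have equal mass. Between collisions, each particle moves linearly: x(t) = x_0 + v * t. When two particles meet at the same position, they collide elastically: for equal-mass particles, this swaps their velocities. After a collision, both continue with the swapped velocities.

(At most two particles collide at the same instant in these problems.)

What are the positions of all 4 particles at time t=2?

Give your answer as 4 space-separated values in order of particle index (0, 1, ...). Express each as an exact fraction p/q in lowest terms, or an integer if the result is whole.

Collision at t=3/2: particles 0 and 1 swap velocities; positions: p0=-1/2 p1=-1/2 p2=19/2 p3=12; velocities now: v0=-3 v1=-1 v2=-1 v3=0
Advance to t=2 (no further collisions before then); velocities: v0=-3 v1=-1 v2=-1 v3=0; positions = -2 -1 9 12

Answer: -2 -1 9 12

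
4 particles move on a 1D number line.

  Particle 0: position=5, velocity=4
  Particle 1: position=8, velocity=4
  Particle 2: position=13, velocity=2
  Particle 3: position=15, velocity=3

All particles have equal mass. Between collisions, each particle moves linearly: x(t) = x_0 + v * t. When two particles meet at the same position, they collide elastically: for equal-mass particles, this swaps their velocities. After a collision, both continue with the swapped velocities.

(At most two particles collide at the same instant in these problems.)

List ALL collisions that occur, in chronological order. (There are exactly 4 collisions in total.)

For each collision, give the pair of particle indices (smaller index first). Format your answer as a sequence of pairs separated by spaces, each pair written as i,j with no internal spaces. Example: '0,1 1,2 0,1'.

Collision at t=5/2: particles 1 and 2 swap velocities; positions: p0=15 p1=18 p2=18 p3=45/2; velocities now: v0=4 v1=2 v2=4 v3=3
Collision at t=4: particles 0 and 1 swap velocities; positions: p0=21 p1=21 p2=24 p3=27; velocities now: v0=2 v1=4 v2=4 v3=3
Collision at t=7: particles 2 and 3 swap velocities; positions: p0=27 p1=33 p2=36 p3=36; velocities now: v0=2 v1=4 v2=3 v3=4
Collision at t=10: particles 1 and 2 swap velocities; positions: p0=33 p1=45 p2=45 p3=48; velocities now: v0=2 v1=3 v2=4 v3=4

Answer: 1,2 0,1 2,3 1,2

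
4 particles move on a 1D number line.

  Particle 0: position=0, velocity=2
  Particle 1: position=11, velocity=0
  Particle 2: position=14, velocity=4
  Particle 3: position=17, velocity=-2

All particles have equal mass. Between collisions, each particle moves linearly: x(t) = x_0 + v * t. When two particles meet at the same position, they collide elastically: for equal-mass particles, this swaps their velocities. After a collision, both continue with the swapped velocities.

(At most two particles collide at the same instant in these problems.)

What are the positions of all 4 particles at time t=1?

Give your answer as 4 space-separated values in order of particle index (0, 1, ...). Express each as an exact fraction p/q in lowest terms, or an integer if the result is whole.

Answer: 2 11 15 18

Derivation:
Collision at t=1/2: particles 2 and 3 swap velocities; positions: p0=1 p1=11 p2=16 p3=16; velocities now: v0=2 v1=0 v2=-2 v3=4
Advance to t=1 (no further collisions before then); velocities: v0=2 v1=0 v2=-2 v3=4; positions = 2 11 15 18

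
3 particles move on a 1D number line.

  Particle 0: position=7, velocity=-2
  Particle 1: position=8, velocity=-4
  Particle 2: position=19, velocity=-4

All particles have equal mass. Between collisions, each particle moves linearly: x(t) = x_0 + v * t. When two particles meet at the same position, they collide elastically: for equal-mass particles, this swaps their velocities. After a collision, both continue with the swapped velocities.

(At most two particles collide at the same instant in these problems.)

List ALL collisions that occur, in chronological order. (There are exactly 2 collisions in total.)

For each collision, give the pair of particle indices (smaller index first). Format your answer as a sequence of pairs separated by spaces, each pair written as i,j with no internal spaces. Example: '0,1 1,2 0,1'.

Answer: 0,1 1,2

Derivation:
Collision at t=1/2: particles 0 and 1 swap velocities; positions: p0=6 p1=6 p2=17; velocities now: v0=-4 v1=-2 v2=-4
Collision at t=6: particles 1 and 2 swap velocities; positions: p0=-16 p1=-5 p2=-5; velocities now: v0=-4 v1=-4 v2=-2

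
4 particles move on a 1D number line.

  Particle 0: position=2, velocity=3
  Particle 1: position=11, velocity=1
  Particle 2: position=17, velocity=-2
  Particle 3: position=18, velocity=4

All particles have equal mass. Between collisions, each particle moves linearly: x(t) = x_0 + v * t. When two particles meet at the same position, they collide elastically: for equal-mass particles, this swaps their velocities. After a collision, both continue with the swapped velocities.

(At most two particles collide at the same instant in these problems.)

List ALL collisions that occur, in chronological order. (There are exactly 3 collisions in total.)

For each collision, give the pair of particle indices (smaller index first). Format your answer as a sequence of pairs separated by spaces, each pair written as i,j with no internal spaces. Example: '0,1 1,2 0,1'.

Collision at t=2: particles 1 and 2 swap velocities; positions: p0=8 p1=13 p2=13 p3=26; velocities now: v0=3 v1=-2 v2=1 v3=4
Collision at t=3: particles 0 and 1 swap velocities; positions: p0=11 p1=11 p2=14 p3=30; velocities now: v0=-2 v1=3 v2=1 v3=4
Collision at t=9/2: particles 1 and 2 swap velocities; positions: p0=8 p1=31/2 p2=31/2 p3=36; velocities now: v0=-2 v1=1 v2=3 v3=4

Answer: 1,2 0,1 1,2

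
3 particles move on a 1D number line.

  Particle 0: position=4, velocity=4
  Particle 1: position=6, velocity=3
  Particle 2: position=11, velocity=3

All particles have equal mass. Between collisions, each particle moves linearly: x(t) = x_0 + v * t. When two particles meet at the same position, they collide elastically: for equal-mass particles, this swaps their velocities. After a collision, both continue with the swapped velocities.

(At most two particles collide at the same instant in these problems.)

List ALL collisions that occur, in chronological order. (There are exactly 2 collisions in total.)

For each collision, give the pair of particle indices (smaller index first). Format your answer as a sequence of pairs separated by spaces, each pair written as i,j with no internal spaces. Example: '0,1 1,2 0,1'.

Collision at t=2: particles 0 and 1 swap velocities; positions: p0=12 p1=12 p2=17; velocities now: v0=3 v1=4 v2=3
Collision at t=7: particles 1 and 2 swap velocities; positions: p0=27 p1=32 p2=32; velocities now: v0=3 v1=3 v2=4

Answer: 0,1 1,2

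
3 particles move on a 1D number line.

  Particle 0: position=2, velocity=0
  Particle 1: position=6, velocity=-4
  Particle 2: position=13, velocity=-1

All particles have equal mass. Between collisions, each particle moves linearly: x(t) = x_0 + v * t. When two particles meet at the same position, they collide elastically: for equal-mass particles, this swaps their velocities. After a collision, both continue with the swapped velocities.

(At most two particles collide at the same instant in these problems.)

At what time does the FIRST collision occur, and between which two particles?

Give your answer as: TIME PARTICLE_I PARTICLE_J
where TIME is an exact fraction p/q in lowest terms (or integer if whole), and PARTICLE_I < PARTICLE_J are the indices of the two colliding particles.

Pair (0,1): pos 2,6 vel 0,-4 -> gap=4, closing at 4/unit, collide at t=1
Pair (1,2): pos 6,13 vel -4,-1 -> not approaching (rel speed -3 <= 0)
Earliest collision: t=1 between 0 and 1

Answer: 1 0 1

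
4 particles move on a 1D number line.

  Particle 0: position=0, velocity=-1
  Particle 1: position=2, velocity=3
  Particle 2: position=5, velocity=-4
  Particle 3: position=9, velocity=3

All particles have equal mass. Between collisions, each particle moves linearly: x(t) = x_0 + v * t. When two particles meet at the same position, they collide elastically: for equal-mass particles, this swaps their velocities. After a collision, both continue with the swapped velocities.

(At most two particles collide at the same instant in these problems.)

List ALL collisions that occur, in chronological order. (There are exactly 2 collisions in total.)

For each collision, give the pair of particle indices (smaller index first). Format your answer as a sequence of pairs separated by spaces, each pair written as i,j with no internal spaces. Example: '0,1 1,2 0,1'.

Collision at t=3/7: particles 1 and 2 swap velocities; positions: p0=-3/7 p1=23/7 p2=23/7 p3=72/7; velocities now: v0=-1 v1=-4 v2=3 v3=3
Collision at t=5/3: particles 0 and 1 swap velocities; positions: p0=-5/3 p1=-5/3 p2=7 p3=14; velocities now: v0=-4 v1=-1 v2=3 v3=3

Answer: 1,2 0,1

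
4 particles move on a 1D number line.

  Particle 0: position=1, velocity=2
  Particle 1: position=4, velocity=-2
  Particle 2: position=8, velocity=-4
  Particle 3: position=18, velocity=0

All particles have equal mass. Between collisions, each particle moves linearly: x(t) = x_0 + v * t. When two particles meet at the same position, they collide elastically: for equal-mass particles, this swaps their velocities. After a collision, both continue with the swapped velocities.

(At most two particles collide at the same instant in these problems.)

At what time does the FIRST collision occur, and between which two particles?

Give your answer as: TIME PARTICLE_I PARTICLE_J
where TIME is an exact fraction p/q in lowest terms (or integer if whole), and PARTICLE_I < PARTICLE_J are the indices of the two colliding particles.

Answer: 3/4 0 1

Derivation:
Pair (0,1): pos 1,4 vel 2,-2 -> gap=3, closing at 4/unit, collide at t=3/4
Pair (1,2): pos 4,8 vel -2,-4 -> gap=4, closing at 2/unit, collide at t=2
Pair (2,3): pos 8,18 vel -4,0 -> not approaching (rel speed -4 <= 0)
Earliest collision: t=3/4 between 0 and 1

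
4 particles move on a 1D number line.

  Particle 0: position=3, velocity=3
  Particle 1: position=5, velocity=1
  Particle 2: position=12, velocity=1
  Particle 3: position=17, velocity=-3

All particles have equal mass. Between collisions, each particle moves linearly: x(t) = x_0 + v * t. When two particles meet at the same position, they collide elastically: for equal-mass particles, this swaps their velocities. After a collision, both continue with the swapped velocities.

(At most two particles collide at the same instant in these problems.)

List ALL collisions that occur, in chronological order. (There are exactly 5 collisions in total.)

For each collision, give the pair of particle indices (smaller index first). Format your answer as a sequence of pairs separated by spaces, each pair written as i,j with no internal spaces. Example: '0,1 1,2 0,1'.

Answer: 0,1 2,3 1,2 0,1 2,3

Derivation:
Collision at t=1: particles 0 and 1 swap velocities; positions: p0=6 p1=6 p2=13 p3=14; velocities now: v0=1 v1=3 v2=1 v3=-3
Collision at t=5/4: particles 2 and 3 swap velocities; positions: p0=25/4 p1=27/4 p2=53/4 p3=53/4; velocities now: v0=1 v1=3 v2=-3 v3=1
Collision at t=7/3: particles 1 and 2 swap velocities; positions: p0=22/3 p1=10 p2=10 p3=43/3; velocities now: v0=1 v1=-3 v2=3 v3=1
Collision at t=3: particles 0 and 1 swap velocities; positions: p0=8 p1=8 p2=12 p3=15; velocities now: v0=-3 v1=1 v2=3 v3=1
Collision at t=9/2: particles 2 and 3 swap velocities; positions: p0=7/2 p1=19/2 p2=33/2 p3=33/2; velocities now: v0=-3 v1=1 v2=1 v3=3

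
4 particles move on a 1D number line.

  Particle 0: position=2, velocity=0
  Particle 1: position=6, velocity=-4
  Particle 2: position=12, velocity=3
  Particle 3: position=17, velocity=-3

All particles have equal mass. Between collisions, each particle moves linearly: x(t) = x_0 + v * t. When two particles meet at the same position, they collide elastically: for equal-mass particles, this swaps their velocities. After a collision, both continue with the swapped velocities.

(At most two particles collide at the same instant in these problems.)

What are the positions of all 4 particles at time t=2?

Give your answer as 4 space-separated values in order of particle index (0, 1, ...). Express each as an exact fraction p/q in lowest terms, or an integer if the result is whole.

Collision at t=5/6: particles 2 and 3 swap velocities; positions: p0=2 p1=8/3 p2=29/2 p3=29/2; velocities now: v0=0 v1=-4 v2=-3 v3=3
Collision at t=1: particles 0 and 1 swap velocities; positions: p0=2 p1=2 p2=14 p3=15; velocities now: v0=-4 v1=0 v2=-3 v3=3
Advance to t=2 (no further collisions before then); velocities: v0=-4 v1=0 v2=-3 v3=3; positions = -2 2 11 18

Answer: -2 2 11 18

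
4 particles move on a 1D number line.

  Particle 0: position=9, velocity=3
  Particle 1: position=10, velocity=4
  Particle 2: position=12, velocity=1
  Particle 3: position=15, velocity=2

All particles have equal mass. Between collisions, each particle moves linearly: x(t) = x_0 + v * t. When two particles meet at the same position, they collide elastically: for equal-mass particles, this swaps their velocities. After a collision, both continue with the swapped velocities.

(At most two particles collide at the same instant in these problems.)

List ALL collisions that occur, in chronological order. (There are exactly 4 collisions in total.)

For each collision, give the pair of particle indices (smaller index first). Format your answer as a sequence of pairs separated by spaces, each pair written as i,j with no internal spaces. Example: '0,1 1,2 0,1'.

Collision at t=2/3: particles 1 and 2 swap velocities; positions: p0=11 p1=38/3 p2=38/3 p3=49/3; velocities now: v0=3 v1=1 v2=4 v3=2
Collision at t=3/2: particles 0 and 1 swap velocities; positions: p0=27/2 p1=27/2 p2=16 p3=18; velocities now: v0=1 v1=3 v2=4 v3=2
Collision at t=5/2: particles 2 and 3 swap velocities; positions: p0=29/2 p1=33/2 p2=20 p3=20; velocities now: v0=1 v1=3 v2=2 v3=4
Collision at t=6: particles 1 and 2 swap velocities; positions: p0=18 p1=27 p2=27 p3=34; velocities now: v0=1 v1=2 v2=3 v3=4

Answer: 1,2 0,1 2,3 1,2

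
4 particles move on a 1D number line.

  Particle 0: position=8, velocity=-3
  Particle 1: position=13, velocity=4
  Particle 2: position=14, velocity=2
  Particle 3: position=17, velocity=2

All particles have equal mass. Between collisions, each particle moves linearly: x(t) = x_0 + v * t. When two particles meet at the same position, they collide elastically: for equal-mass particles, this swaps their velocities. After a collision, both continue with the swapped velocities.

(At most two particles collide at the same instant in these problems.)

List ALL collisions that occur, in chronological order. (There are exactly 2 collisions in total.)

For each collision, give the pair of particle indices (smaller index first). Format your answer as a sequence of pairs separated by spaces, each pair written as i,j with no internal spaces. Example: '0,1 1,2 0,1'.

Answer: 1,2 2,3

Derivation:
Collision at t=1/2: particles 1 and 2 swap velocities; positions: p0=13/2 p1=15 p2=15 p3=18; velocities now: v0=-3 v1=2 v2=4 v3=2
Collision at t=2: particles 2 and 3 swap velocities; positions: p0=2 p1=18 p2=21 p3=21; velocities now: v0=-3 v1=2 v2=2 v3=4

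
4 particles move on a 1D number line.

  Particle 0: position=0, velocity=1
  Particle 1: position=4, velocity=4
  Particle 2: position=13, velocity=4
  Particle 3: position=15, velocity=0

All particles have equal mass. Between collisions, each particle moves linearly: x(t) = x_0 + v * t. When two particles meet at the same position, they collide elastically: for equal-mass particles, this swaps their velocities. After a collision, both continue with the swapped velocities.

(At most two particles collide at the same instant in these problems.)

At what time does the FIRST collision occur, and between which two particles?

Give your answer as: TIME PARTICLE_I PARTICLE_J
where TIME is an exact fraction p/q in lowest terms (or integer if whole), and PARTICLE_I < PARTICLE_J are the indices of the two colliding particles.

Answer: 1/2 2 3

Derivation:
Pair (0,1): pos 0,4 vel 1,4 -> not approaching (rel speed -3 <= 0)
Pair (1,2): pos 4,13 vel 4,4 -> not approaching (rel speed 0 <= 0)
Pair (2,3): pos 13,15 vel 4,0 -> gap=2, closing at 4/unit, collide at t=1/2
Earliest collision: t=1/2 between 2 and 3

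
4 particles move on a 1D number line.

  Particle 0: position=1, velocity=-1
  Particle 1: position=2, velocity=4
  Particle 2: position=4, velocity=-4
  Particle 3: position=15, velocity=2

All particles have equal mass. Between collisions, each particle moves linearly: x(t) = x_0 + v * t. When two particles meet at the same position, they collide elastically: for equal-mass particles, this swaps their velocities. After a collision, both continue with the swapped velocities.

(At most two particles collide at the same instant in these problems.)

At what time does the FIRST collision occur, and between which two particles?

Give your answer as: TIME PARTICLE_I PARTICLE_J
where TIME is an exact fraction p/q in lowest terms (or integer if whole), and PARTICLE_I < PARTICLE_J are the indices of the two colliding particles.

Answer: 1/4 1 2

Derivation:
Pair (0,1): pos 1,2 vel -1,4 -> not approaching (rel speed -5 <= 0)
Pair (1,2): pos 2,4 vel 4,-4 -> gap=2, closing at 8/unit, collide at t=1/4
Pair (2,3): pos 4,15 vel -4,2 -> not approaching (rel speed -6 <= 0)
Earliest collision: t=1/4 between 1 and 2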